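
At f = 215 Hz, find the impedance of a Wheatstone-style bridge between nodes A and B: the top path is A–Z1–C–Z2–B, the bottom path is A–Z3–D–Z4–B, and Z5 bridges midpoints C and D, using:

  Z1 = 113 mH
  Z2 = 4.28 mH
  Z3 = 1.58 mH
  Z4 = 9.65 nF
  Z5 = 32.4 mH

Step 1 — Angular frequency: ω = 2π·f = 2π·215 = 1351 rad/s.
Step 2 — Component impedances:
  Z1: Z = jωL = j·1351·0.113 = 0 + j152.6 Ω
  Z2: Z = jωL = j·1351·0.00428 = 0 + j5.782 Ω
  Z3: Z = jωL = j·1351·0.00158 = 0 + j2.134 Ω
  Z4: Z = 1/(jωC) = -j/(ω·C) = 0 - j7.671e+04 Ω
  Z5: Z = jωL = j·1351·0.0324 = 0 + j43.77 Ω
Step 3 — Bridge requires nodal analysis (the Z5 bridge couples midpoints C and D, so the two paths cannot be reduced to a simple series/parallel combination). Setting node B to ground and injecting 1 A at node A, the 3-node admittance system at A, C, D solves to V_A = Z_AB = 0 + j41.09 Ω = 41.09∠90.0° Ω.

Z = 0 + j41.09 Ω = 41.09∠90.0° Ω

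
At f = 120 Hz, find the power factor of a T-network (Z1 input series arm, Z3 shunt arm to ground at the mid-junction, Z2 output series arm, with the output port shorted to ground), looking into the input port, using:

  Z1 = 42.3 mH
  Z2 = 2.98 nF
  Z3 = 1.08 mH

Step 1 — Angular frequency: ω = 2π·f = 2π·120 = 754 rad/s.
Step 2 — Component impedances:
  Z1: Z = jωL = j·754·0.0423 = 0 + j31.89 Ω
  Z2: Z = 1/(jωC) = -j/(ω·C) = 0 - j4.451e+05 Ω
  Z3: Z = jωL = j·754·0.00108 = 0 + j0.8143 Ω
Step 3 — With the output port shorted to ground, the output series arm Z2 runs from the junction to ground; the shunt arm Z3 also runs from the junction to ground. They appear in parallel: Z3 || Z2 = 0 + j0.8143 Ω.
Step 4 — Series with input arm Z1: Z_in = Z1 + (Z3 || Z2) = 0 + j32.71 Ω = 32.71∠90.0° Ω.
Step 5 — Power factor: PF = cos(φ) = Re(Z)/|Z| = 0/32.71 = 0.
Step 6 — Type: Im(Z) = 32.71 ⇒ lagging (phase φ = 90.0°).

PF = 0 (lagging, φ = 90.0°)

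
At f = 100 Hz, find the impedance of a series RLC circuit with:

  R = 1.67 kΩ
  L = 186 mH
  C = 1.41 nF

Step 1 — Angular frequency: ω = 2π·f = 2π·100 = 628.3 rad/s.
Step 2 — Component impedances:
  R: Z = R = 1670 Ω
  L: Z = jωL = j·628.3·0.186 = 0 + j116.9 Ω
  C: Z = 1/(jωC) = -j/(ω·C) = 0 - j1.129e+06 Ω
Step 3 — Series combination: Z_total = R + L + C = 1670 - j1.129e+06 Ω = 1.129e+06∠-89.9° Ω.

Z = 1670 - j1.129e+06 Ω = 1.129e+06∠-89.9° Ω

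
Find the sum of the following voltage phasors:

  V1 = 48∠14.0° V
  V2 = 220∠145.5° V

Step 1 — Convert each phasor to rectangular form:
  V1 = 48·(cos(14.0°) + j·sin(14.0°)) = 46.57 + j11.61 V
  V2 = 220·(cos(145.5°) + j·sin(145.5°)) = -181.3 + j124.6 V
Step 2 — Sum components: V_total = -134.7 + j136.2 V.
Step 3 — Convert to polar: |V_total| = 191.6 V, ∠V_total = 134.7°.

V_total = 191.6∠134.7° V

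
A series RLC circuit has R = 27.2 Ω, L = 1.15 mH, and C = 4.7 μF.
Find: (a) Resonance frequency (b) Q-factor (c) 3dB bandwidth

Step 1 — Resonance: ω₀ = 1/√(LC) = 1/√(0.00115·4.7e-06) = 1.36e+04 rad/s.
Step 2 — f₀ = ω₀/(2π) = 2165 Hz.
Step 3 — Series Q: Q = ω₀L/R = 1.36e+04·0.00115/27.2 = 0.5751.
Step 4 — Bandwidth: Δω = ω₀/Q = 2.365e+04 rad/s; BW = Δω/(2π) = 3764 Hz.

(a) f₀ = 2165 Hz  (b) Q = 0.5751  (c) BW = 3764 Hz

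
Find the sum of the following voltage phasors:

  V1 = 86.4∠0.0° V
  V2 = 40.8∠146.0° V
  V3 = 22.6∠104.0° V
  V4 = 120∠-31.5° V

Step 1 — Convert each phasor to rectangular form:
  V1 = 86.4·(cos(0.0°) + j·sin(0.0°)) = 86.4 V
  V2 = 40.8·(cos(146.0°) + j·sin(146.0°)) = -33.82 + j22.82 V
  V3 = 22.6·(cos(104.0°) + j·sin(104.0°)) = -5.467 + j21.93 V
  V4 = 120·(cos(-31.5°) + j·sin(-31.5°)) = 102.3 - j62.7 V
Step 2 — Sum components: V_total = 149.4 - j17.96 V.
Step 3 — Convert to polar: |V_total| = 150.5 V, ∠V_total = -6.9°.

V_total = 150.5∠-6.9° V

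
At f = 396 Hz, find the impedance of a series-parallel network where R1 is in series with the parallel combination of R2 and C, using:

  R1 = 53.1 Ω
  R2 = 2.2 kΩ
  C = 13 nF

Step 1 — Angular frequency: ω = 2π·f = 2π·396 = 2488 rad/s.
Step 2 — Component impedances:
  R1: Z = R = 53.1 Ω
  R2: Z = R = 2200 Ω
  C: Z = 1/(jωC) = -j/(ω·C) = 0 - j3.092e+04 Ω
Step 3 — Parallel branch: R2 || C = 1/(1/R2 + 1/C) = 2189 - j155.8 Ω.
Step 4 — Series with R1: Z_total = R1 + (R2 || C) = 2242 - j155.8 Ω = 2247∠-4.0° Ω.

Z = 2242 - j155.8 Ω = 2247∠-4.0° Ω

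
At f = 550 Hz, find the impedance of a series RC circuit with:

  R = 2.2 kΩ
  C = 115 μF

Step 1 — Angular frequency: ω = 2π·f = 2π·550 = 3456 rad/s.
Step 2 — Component impedances:
  R: Z = R = 2200 Ω
  C: Z = 1/(jωC) = -j/(ω·C) = 0 - j2.516 Ω
Step 3 — Series combination: Z_total = R + C = 2200 - j2.516 Ω = 2200∠-0.1° Ω.

Z = 2200 - j2.516 Ω = 2200∠-0.1° Ω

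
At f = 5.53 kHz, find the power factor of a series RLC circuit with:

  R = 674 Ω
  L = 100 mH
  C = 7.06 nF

Step 1 — Angular frequency: ω = 2π·f = 2π·5530 = 3.475e+04 rad/s.
Step 2 — Component impedances:
  R: Z = R = 674 Ω
  L: Z = jωL = j·3.475e+04·0.1 = 0 + j3475 Ω
  C: Z = 1/(jωC) = -j/(ω·C) = 0 - j4077 Ω
Step 3 — Series combination: Z_total = R + L + C = 674 - j601.9 Ω = 903.7∠-41.8° Ω.
Step 4 — Power factor: PF = cos(φ) = Re(Z)/|Z| = 674/903.65 = 0.7459.
Step 5 — Type: Im(Z) = -601.9 ⇒ leading (phase φ = -41.8°).

PF = 0.7459 (leading, φ = -41.8°)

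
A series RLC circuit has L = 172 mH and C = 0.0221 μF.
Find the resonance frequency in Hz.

Step 1 — Resonance condition Im(Z)=0 gives ω₀ = 1/√(LC).
Step 2 — ω₀ = 1/√(0.172·2.21e-08) = 1.622e+04 rad/s.
Step 3 — f₀ = ω₀/(2π) = 2581 Hz.

f₀ = 2581 Hz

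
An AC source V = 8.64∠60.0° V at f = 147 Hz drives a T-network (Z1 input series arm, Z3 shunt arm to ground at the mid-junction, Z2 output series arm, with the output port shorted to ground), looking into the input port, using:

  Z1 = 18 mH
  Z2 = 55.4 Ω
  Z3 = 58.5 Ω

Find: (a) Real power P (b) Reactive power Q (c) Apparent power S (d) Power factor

Step 1 — Angular frequency: ω = 2π·f = 2π·147 = 923.6 rad/s.
Step 2 — Component impedances:
  Z1: Z = jωL = j·923.6·0.018 = 0 + j16.63 Ω
  Z2: Z = R = 55.4 Ω
  Z3: Z = R = 58.5 Ω
Step 3 — With the output port shorted to ground, the output series arm Z2 runs from the junction to ground; the shunt arm Z3 also runs from the junction to ground. They appear in parallel: Z3 || Z2 = 28.45 Ω.
Step 4 — Series with input arm Z1: Z_in = Z1 + (Z3 || Z2) = 28.45 + j16.63 Ω = 32.95∠30.3° Ω.
Step 5 — Source phasor: V = 8.64∠60.0° V = 4.32 + j7.482 V.
Step 6 — Current: I = V / Z = 0.2277 + j0.1299 A = 0.2622∠29.7° A.
Step 7 — Complex power: S = V·I* = 1.956 + j1.143 VA.
Step 8 — Real power: P = Re(S) = 1.956 W.
Step 9 — Reactive power: Q = Im(S) = 1.143 VAR.
Step 10 — Apparent power: |S| = 2.265 VA.
Step 11 — Power factor: PF = P/|S| = 0.8634 (lagging).

(a) P = 1.956 W  (b) Q = 1.143 VAR  (c) S = 2.265 VA  (d) PF = 0.8634 (lagging)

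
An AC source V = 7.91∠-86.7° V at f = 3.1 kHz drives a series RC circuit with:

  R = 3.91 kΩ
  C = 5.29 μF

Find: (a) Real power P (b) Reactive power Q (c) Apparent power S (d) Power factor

Step 1 — Angular frequency: ω = 2π·f = 2π·3100 = 1.948e+04 rad/s.
Step 2 — Component impedances:
  R: Z = R = 3910 Ω
  C: Z = 1/(jωC) = -j/(ω·C) = 0 - j9.705 Ω
Step 3 — Series combination: Z_total = R + C = 3910 - j9.705 Ω = 3910∠-0.1° Ω.
Step 4 — Source phasor: V = 7.91∠-86.7° V = 0.4553 - j7.897 V.
Step 5 — Current: I = V / Z = 0.0001215 - j0.002019 A = 0.002023∠-86.6° A.
Step 6 — Complex power: S = V·I* = 0.016 - j3.972e-05 VA.
Step 7 — Real power: P = Re(S) = 0.016 W.
Step 8 — Reactive power: Q = Im(S) = -3.972e-05 VAR.
Step 9 — Apparent power: |S| = 0.016 VA.
Step 10 — Power factor: PF = P/|S| = 1 (leading).

(a) P = 0.016 W  (b) Q = -3.972e-05 VAR  (c) S = 0.016 VA  (d) PF = 1 (leading)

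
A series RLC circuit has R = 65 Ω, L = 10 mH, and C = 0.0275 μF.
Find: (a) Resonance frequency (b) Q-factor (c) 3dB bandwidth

Step 1 — Resonance: ω₀ = 1/√(LC) = 1/√(0.01·2.75e-08) = 6.03e+04 rad/s.
Step 2 — f₀ = ω₀/(2π) = 9597 Hz.
Step 3 — Series Q: Q = ω₀L/R = 6.03e+04·0.01/65 = 9.277.
Step 4 — Bandwidth: Δω = ω₀/Q = 6500 rad/s; BW = Δω/(2π) = 1035 Hz.

(a) f₀ = 9597 Hz  (b) Q = 9.277  (c) BW = 1035 Hz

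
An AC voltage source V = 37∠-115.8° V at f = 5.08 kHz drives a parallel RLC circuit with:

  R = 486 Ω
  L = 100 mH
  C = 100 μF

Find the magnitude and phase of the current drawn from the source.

Step 1 — Angular frequency: ω = 2π·f = 2π·5080 = 3.192e+04 rad/s.
Step 2 — Component impedances:
  R: Z = R = 486 Ω
  L: Z = jωL = j·3.192e+04·0.1 = 0 + j3192 Ω
  C: Z = 1/(jωC) = -j/(ω·C) = 0 - j0.3133 Ω
Step 3 — Parallel combination: 1/Z_total = 1/R + 1/L + 1/C; Z_total = 0.000202 - j0.3133 Ω = 0.3133∠-90.0° Ω.
Step 4 — Source phasor: V = 37∠-115.8° V = -16.1 - j33.31 V.
Step 5 — Ohm's law: I = V / Z_total = (-16.1 - j33.31) / (0.000202 - j0.3133) = 106.3 - j51.46 A.
Step 6 — Convert to polar: |I| = 118.1 A, ∠I = -25.8°.

I = 118.1∠-25.8° A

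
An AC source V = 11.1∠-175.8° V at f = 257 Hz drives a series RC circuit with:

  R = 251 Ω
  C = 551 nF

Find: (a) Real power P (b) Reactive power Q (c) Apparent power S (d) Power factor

Step 1 — Angular frequency: ω = 2π·f = 2π·257 = 1615 rad/s.
Step 2 — Component impedances:
  R: Z = R = 251 Ω
  C: Z = 1/(jωC) = -j/(ω·C) = 0 - j1124 Ω
Step 3 — Series combination: Z_total = R + C = 251 - j1124 Ω = 1152∠-77.4° Ω.
Step 4 — Source phasor: V = 11.1∠-175.8° V = -11.07 - j0.8129 V.
Step 5 — Current: I = V / Z = -0.001406 - j0.009536 A = 0.009639∠-98.4° A.
Step 6 — Complex power: S = V·I* = 0.02332 - j0.1044 VA.
Step 7 — Real power: P = Re(S) = 0.02332 W.
Step 8 — Reactive power: Q = Im(S) = -0.1044 VAR.
Step 9 — Apparent power: |S| = 0.107 VA.
Step 10 — Power factor: PF = P/|S| = 0.218 (leading).

(a) P = 0.02332 W  (b) Q = -0.1044 VAR  (c) S = 0.107 VA  (d) PF = 0.218 (leading)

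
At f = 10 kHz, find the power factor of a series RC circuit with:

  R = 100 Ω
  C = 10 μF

Step 1 — Angular frequency: ω = 2π·f = 2π·1e+04 = 6.283e+04 rad/s.
Step 2 — Component impedances:
  R: Z = R = 100 Ω
  C: Z = 1/(jωC) = -j/(ω·C) = 0 - j1.592 Ω
Step 3 — Series combination: Z_total = R + C = 100 - j1.592 Ω = 100∠-0.9° Ω.
Step 4 — Power factor: PF = cos(φ) = Re(Z)/|Z| = 100/100.01 = 0.9999.
Step 5 — Type: Im(Z) = -1.592 ⇒ leading (phase φ = -0.9°).

PF = 0.9999 (leading, φ = -0.9°)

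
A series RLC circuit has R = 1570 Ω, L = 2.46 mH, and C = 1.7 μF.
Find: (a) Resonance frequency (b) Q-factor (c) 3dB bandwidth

Step 1 — Resonance: ω₀ = 1/√(LC) = 1/√(0.00246·1.7e-06) = 1.546e+04 rad/s.
Step 2 — f₀ = ω₀/(2π) = 2461 Hz.
Step 3 — Series Q: Q = ω₀L/R = 1.546e+04·0.00246/1570 = 0.02423.
Step 4 — Bandwidth: Δω = ω₀/Q = 6.382e+05 rad/s; BW = Δω/(2π) = 1.016e+05 Hz.

(a) f₀ = 2461 Hz  (b) Q = 0.02423  (c) BW = 1.016e+05 Hz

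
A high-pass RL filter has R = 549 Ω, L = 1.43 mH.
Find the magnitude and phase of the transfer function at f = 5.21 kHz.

Step 1 — Angular frequency: ω = 2π·5210 = 3.274e+04 rad/s.
Step 2 — Transfer function: H(jω) = jωL/(R + jωL).
Step 3 — Numerator jωL = j·46.81; denominator R + jωL = 549 + j46.81.
Step 4 — H = 0.007218 + j0.08465.
Step 5 — Magnitude: |H| = 0.08496 (-21.4 dB); phase: φ = 85.1°.

|H| = 0.08496 (-21.4 dB), φ = 85.1°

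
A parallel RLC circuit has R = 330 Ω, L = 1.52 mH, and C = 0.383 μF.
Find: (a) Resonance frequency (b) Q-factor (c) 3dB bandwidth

Step 1 — Resonance: ω₀ = 1/√(LC) = 1/√(0.00152·3.83e-07) = 4.145e+04 rad/s.
Step 2 — f₀ = ω₀/(2π) = 6596 Hz.
Step 3 — Parallel Q: Q = R/(ω₀L) = 330/(4.145e+04·0.00152) = 5.238.
Step 4 — Bandwidth: Δω = ω₀/Q = 7912 rad/s; BW = Δω/(2π) = 1259 Hz.

(a) f₀ = 6596 Hz  (b) Q = 5.238  (c) BW = 1259 Hz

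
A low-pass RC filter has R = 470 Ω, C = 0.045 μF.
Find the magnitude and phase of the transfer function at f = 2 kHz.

Step 1 — Angular frequency: ω = 2π·2000 = 1.257e+04 rad/s.
Step 2 — Transfer function: H(jω) = 1/(1 + jωRC).
Step 3 — Denominator: 1 + jωRC = 1 + j·1.257e+04·470·4.5e-08 = 1 + j0.2658.
Step 4 — H = 0.934 - j0.2482.
Step 5 — Magnitude: |H| = 0.9664 (-0.3 dB); phase: φ = -14.9°.

|H| = 0.9664 (-0.3 dB), φ = -14.9°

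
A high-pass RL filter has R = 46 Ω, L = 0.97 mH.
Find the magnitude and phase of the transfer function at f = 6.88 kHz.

Step 1 — Angular frequency: ω = 2π·6880 = 4.323e+04 rad/s.
Step 2 — Transfer function: H(jω) = jωL/(R + jωL).
Step 3 — Numerator jωL = j·41.93; denominator R + jωL = 46 + j41.93.
Step 4 — H = 0.4538 + j0.4979.
Step 5 — Magnitude: |H| = 0.6737 (-3.4 dB); phase: φ = 47.6°.

|H| = 0.6737 (-3.4 dB), φ = 47.6°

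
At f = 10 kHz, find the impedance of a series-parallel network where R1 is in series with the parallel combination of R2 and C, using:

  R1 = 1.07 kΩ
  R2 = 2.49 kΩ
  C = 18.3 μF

Step 1 — Angular frequency: ω = 2π·f = 2π·1e+04 = 6.283e+04 rad/s.
Step 2 — Component impedances:
  R1: Z = R = 1070 Ω
  R2: Z = R = 2490 Ω
  C: Z = 1/(jωC) = -j/(ω·C) = 0 - j0.8697 Ω
Step 3 — Parallel branch: R2 || C = 1/(1/R2 + 1/C) = 0.0003038 - j0.8697 Ω.
Step 4 — Series with R1: Z_total = R1 + (R2 || C) = 1070 - j0.8697 Ω = 1070∠-0.0° Ω.

Z = 1070 - j0.8697 Ω = 1070∠-0.0° Ω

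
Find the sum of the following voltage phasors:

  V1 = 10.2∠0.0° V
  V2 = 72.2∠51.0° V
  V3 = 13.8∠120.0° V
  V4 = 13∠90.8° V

Step 1 — Convert each phasor to rectangular form:
  V1 = 10.2·(cos(0.0°) + j·sin(0.0°)) = 10.2 V
  V2 = 72.2·(cos(51.0°) + j·sin(51.0°)) = 45.44 + j56.11 V
  V3 = 13.8·(cos(120.0°) + j·sin(120.0°)) = -6.9 + j11.95 V
  V4 = 13·(cos(90.8°) + j·sin(90.8°)) = -0.1815 + j13 V
Step 2 — Sum components: V_total = 48.56 + j81.06 V.
Step 3 — Convert to polar: |V_total| = 94.49 V, ∠V_total = 59.1°.

V_total = 94.49∠59.1° V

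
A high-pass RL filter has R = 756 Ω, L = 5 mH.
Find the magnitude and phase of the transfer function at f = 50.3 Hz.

Step 1 — Angular frequency: ω = 2π·50.3 = 316 rad/s.
Step 2 — Transfer function: H(jω) = jωL/(R + jωL).
Step 3 — Numerator jωL = j·1.58; denominator R + jωL = 756 + j1.58.
Step 4 — H = 4.369e-06 + j0.00209.
Step 5 — Magnitude: |H| = 0.00209 (-53.6 dB); phase: φ = 89.9°.

|H| = 0.00209 (-53.6 dB), φ = 89.9°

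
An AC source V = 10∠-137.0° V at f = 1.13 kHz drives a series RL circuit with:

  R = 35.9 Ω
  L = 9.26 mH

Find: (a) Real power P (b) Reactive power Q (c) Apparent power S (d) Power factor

Step 1 — Angular frequency: ω = 2π·f = 2π·1130 = 7100 rad/s.
Step 2 — Component impedances:
  R: Z = R = 35.9 Ω
  L: Z = jωL = j·7100·0.00926 = 0 + j65.75 Ω
Step 3 — Series combination: Z_total = R + L = 35.9 + j65.75 Ω = 74.91∠61.4° Ω.
Step 4 — Source phasor: V = 10∠-137.0° V = -7.314 - j6.82 V.
Step 5 — Current: I = V / Z = -0.1267 + j0.04206 A = 0.1335∠161.6° A.
Step 6 — Complex power: S = V·I* = 0.6398 + j1.172 VA.
Step 7 — Real power: P = Re(S) = 0.6398 W.
Step 8 — Reactive power: Q = Im(S) = 1.172 VAR.
Step 9 — Apparent power: |S| = 1.335 VA.
Step 10 — Power factor: PF = P/|S| = 0.4792 (lagging).

(a) P = 0.6398 W  (b) Q = 1.172 VAR  (c) S = 1.335 VA  (d) PF = 0.4792 (lagging)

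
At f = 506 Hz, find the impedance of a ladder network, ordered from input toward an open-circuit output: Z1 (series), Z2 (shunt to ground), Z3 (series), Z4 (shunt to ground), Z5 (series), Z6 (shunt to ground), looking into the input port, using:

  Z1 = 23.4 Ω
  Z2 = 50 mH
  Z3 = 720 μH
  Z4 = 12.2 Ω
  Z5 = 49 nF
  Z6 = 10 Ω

Step 1 — Angular frequency: ω = 2π·f = 2π·506 = 3179 rad/s.
Step 2 — Component impedances:
  Z1: Z = R = 23.4 Ω
  Z2: Z = jωL = j·3179·0.05 = 0 + j159 Ω
  Z3: Z = jωL = j·3179·0.00072 = 0 + j2.289 Ω
  Z4: Z = R = 12.2 Ω
  Z5: Z = 1/(jωC) = -j/(ω·C) = 0 - j6419 Ω
  Z6: Z = R = 10 Ω
Step 3 — Ladder network (open output): work backward from the far end, alternating series and parallel combinations. Z_in = 35.19 + j3.126 Ω = 35.33∠5.1° Ω.

Z = 35.19 + j3.126 Ω = 35.33∠5.1° Ω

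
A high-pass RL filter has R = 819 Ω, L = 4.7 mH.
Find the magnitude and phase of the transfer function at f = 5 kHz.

Step 1 — Angular frequency: ω = 2π·5000 = 3.142e+04 rad/s.
Step 2 — Transfer function: H(jω) = jωL/(R + jωL).
Step 3 — Numerator jωL = j·147.7; denominator R + jωL = 819 + j147.7.
Step 4 — H = 0.03148 + j0.1746.
Step 5 — Magnitude: |H| = 0.1774 (-15.0 dB); phase: φ = 79.8°.

|H| = 0.1774 (-15.0 dB), φ = 79.8°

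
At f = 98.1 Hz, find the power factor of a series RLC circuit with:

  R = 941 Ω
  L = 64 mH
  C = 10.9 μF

Step 1 — Angular frequency: ω = 2π·f = 2π·98.1 = 616.4 rad/s.
Step 2 — Component impedances:
  R: Z = R = 941 Ω
  L: Z = jωL = j·616.4·0.064 = 0 + j39.45 Ω
  C: Z = 1/(jωC) = -j/(ω·C) = 0 - j148.8 Ω
Step 3 — Series combination: Z_total = R + L + C = 941 - j109.4 Ω = 947.3∠-6.6° Ω.
Step 4 — Power factor: PF = cos(φ) = Re(Z)/|Z| = 941/947.3 = 0.9933.
Step 5 — Type: Im(Z) = -109.4 ⇒ leading (phase φ = -6.6°).

PF = 0.9933 (leading, φ = -6.6°)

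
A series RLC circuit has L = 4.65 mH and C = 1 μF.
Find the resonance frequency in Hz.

Step 1 — Resonance condition Im(Z)=0 gives ω₀ = 1/√(LC).
Step 2 — ω₀ = 1/√(0.00465·1e-06) = 1.466e+04 rad/s.
Step 3 — f₀ = ω₀/(2π) = 2334 Hz.

f₀ = 2334 Hz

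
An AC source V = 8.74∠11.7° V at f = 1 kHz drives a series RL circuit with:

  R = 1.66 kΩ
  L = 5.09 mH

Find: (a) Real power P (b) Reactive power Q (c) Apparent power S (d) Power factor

Step 1 — Angular frequency: ω = 2π·f = 2π·1000 = 6283 rad/s.
Step 2 — Component impedances:
  R: Z = R = 1660 Ω
  L: Z = jωL = j·6283·0.00509 = 0 + j31.98 Ω
Step 3 — Series combination: Z_total = R + L = 1660 + j31.98 Ω = 1660∠1.1° Ω.
Step 4 — Source phasor: V = 8.74∠11.7° V = 8.558 + j1.772 V.
Step 5 — Current: I = V / Z = 0.005174 + j0.000968 A = 0.005264∠10.6° A.
Step 6 — Complex power: S = V·I* = 0.046 + j0.0008862 VA.
Step 7 — Real power: P = Re(S) = 0.046 W.
Step 8 — Reactive power: Q = Im(S) = 0.0008862 VAR.
Step 9 — Apparent power: |S| = 0.04601 VA.
Step 10 — Power factor: PF = P/|S| = 0.9998 (lagging).

(a) P = 0.046 W  (b) Q = 0.0008862 VAR  (c) S = 0.04601 VA  (d) PF = 0.9998 (lagging)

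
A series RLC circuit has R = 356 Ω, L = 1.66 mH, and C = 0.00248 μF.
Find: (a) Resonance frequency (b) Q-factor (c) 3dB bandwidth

Step 1 — Resonance condition Im(Z)=0 gives ω₀ = 1/√(LC).
Step 2 — ω₀ = 1/√(0.00166·2.48e-09) = 4.929e+05 rad/s.
Step 3 — f₀ = ω₀/(2π) = 7.844e+04 Hz.
Step 4 — Series Q: Q = ω₀L/R = 4.929e+05·0.00166/356 = 2.298.
Step 5 — 3dB bandwidth: Δω = ω₀/Q = 2.145e+05 rad/s; BW = Δω/(2π) = 3.413e+04 Hz.

(a) f₀ = 7.844e+04 Hz  (b) Q = 2.298  (c) BW = 3.413e+04 Hz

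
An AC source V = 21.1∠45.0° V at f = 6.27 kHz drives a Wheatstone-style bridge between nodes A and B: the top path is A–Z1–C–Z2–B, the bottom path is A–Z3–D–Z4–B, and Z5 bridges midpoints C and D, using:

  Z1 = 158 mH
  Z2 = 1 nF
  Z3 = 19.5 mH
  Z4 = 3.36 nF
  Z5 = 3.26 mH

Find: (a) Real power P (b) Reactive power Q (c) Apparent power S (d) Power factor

Step 1 — Angular frequency: ω = 2π·f = 2π·6270 = 3.94e+04 rad/s.
Step 2 — Component impedances:
  Z1: Z = jωL = j·3.94e+04·0.158 = 0 + j6225 Ω
  Z2: Z = 1/(jωC) = -j/(ω·C) = 0 - j2.538e+04 Ω
  Z3: Z = jωL = j·3.94e+04·0.0195 = 0 + j768.2 Ω
  Z4: Z = 1/(jωC) = -j/(ω·C) = 0 - j7555 Ω
  Z5: Z = jωL = j·3.94e+04·0.00326 = 0 + j128.4 Ω
Step 3 — Bridge requires nodal analysis (the Z5 bridge couples midpoints C and D, so the two paths cannot be reduced to a simple series/parallel combination). Setting node B to ground and injecting 1 A at node A, the 3-node admittance system at A, C, D solves to V_A = Z_AB = 0 - j5136 Ω = 5136∠-90.0° Ω.
Step 4 — Source phasor: V = 21.1∠45.0° V = 14.92 + j14.92 V.
Step 5 — Current: I = V / Z = -0.002905 + j0.002905 A = 0.004108∠135.0° A.
Step 6 — Complex power: S = V·I* = 0 - j0.08668 VA.
Step 7 — Real power: P = Re(S) = 0 W.
Step 8 — Reactive power: Q = Im(S) = -0.08668 VAR.
Step 9 — Apparent power: |S| = 0.08668 VA.
Step 10 — Power factor: PF = P/|S| = 0 (leading).

(a) P = 0 W  (b) Q = -0.08668 VAR  (c) S = 0.08668 VA  (d) PF = 0 (leading)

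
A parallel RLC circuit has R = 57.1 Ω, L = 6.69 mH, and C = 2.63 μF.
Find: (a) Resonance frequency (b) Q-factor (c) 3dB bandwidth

Step 1 — Resonance: ω₀ = 1/√(LC) = 1/√(0.00669·2.63e-06) = 7539 rad/s.
Step 2 — f₀ = ω₀/(2π) = 1200 Hz.
Step 3 — Parallel Q: Q = R/(ω₀L) = 57.1/(7539·0.00669) = 1.132.
Step 4 — Bandwidth: Δω = ω₀/Q = 6659 rad/s; BW = Δω/(2π) = 1060 Hz.

(a) f₀ = 1200 Hz  (b) Q = 1.132  (c) BW = 1060 Hz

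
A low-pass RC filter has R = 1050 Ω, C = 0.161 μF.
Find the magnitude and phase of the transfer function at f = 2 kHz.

Step 1 — Angular frequency: ω = 2π·2000 = 1.257e+04 rad/s.
Step 2 — Transfer function: H(jω) = 1/(1 + jωRC).
Step 3 — Denominator: 1 + jωRC = 1 + j·1.257e+04·1050·1.61e-07 = 1 + j2.124.
Step 4 — H = 0.1814 - j0.3853.
Step 5 — Magnitude: |H| = 0.4259 (-7.4 dB); phase: φ = -64.8°.

|H| = 0.4259 (-7.4 dB), φ = -64.8°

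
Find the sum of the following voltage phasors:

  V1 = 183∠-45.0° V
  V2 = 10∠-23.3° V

Step 1 — Convert each phasor to rectangular form:
  V1 = 183·(cos(-45.0°) + j·sin(-45.0°)) = 129.4 - j129.4 V
  V2 = 10·(cos(-23.3°) + j·sin(-23.3°)) = 9.184 - j3.955 V
Step 2 — Sum components: V_total = 138.6 - j133.4 V.
Step 3 — Convert to polar: |V_total| = 192.3 V, ∠V_total = -43.9°.

V_total = 192.3∠-43.9° V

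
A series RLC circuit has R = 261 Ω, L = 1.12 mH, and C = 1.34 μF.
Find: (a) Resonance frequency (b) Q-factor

Step 1 — Resonance condition Im(Z)=0 gives ω₀ = 1/√(LC).
Step 2 — ω₀ = 1/√(0.00112·1.34e-06) = 2.581e+04 rad/s.
Step 3 — f₀ = ω₀/(2π) = 4108 Hz.
Step 4 — Series Q: Q = ω₀L/R = 2.581e+04·0.00112/261 = 0.1108.

(a) f₀ = 4108 Hz  (b) Q = 0.1108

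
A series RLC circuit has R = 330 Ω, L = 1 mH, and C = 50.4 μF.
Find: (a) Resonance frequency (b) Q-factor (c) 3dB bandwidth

Step 1 — Resonance condition Im(Z)=0 gives ω₀ = 1/√(LC).
Step 2 — ω₀ = 1/√(0.001·5.04e-05) = 4454 rad/s.
Step 3 — f₀ = ω₀/(2π) = 708.9 Hz.
Step 4 — Series Q: Q = ω₀L/R = 4454·0.001/330 = 0.0135.
Step 5 — 3dB bandwidth: Δω = ω₀/Q = 3.3e+05 rad/s; BW = Δω/(2π) = 5.252e+04 Hz.

(a) f₀ = 708.9 Hz  (b) Q = 0.0135  (c) BW = 5.252e+04 Hz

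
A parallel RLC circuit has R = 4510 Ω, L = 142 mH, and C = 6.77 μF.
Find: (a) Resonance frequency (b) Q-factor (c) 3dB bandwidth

Step 1 — Resonance: ω₀ = 1/√(LC) = 1/√(0.142·6.77e-06) = 1020 rad/s.
Step 2 — f₀ = ω₀/(2π) = 162.3 Hz.
Step 3 — Parallel Q: Q = R/(ω₀L) = 4510/(1020·0.142) = 31.14.
Step 4 — Bandwidth: Δω = ω₀/Q = 32.75 rad/s; BW = Δω/(2π) = 5.213 Hz.

(a) f₀ = 162.3 Hz  (b) Q = 31.14  (c) BW = 5.213 Hz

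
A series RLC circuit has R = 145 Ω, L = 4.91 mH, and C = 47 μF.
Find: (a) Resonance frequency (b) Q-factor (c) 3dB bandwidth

Step 1 — Resonance condition Im(Z)=0 gives ω₀ = 1/√(LC).
Step 2 — ω₀ = 1/√(0.00491·4.7e-05) = 2082 rad/s.
Step 3 — f₀ = ω₀/(2π) = 331.3 Hz.
Step 4 — Series Q: Q = ω₀L/R = 2082·0.00491/145 = 0.07049.
Step 5 — 3dB bandwidth: Δω = ω₀/Q = 2.953e+04 rad/s; BW = Δω/(2π) = 4700 Hz.

(a) f₀ = 331.3 Hz  (b) Q = 0.07049  (c) BW = 4700 Hz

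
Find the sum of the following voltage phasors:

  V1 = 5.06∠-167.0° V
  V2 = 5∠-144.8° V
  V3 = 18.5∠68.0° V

Step 1 — Convert each phasor to rectangular form:
  V1 = 5.06·(cos(-167.0°) + j·sin(-167.0°)) = -4.93 - j1.138 V
  V2 = 5·(cos(-144.8°) + j·sin(-144.8°)) = -4.086 - j2.882 V
  V3 = 18.5·(cos(68.0°) + j·sin(68.0°)) = 6.93 + j17.15 V
Step 2 — Sum components: V_total = -2.086 + j13.13 V.
Step 3 — Convert to polar: |V_total| = 13.3 V, ∠V_total = 99.0°.

V_total = 13.3∠99.0° V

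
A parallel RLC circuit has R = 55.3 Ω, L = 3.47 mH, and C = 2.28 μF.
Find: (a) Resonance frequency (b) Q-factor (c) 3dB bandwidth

Step 1 — Resonance: ω₀ = 1/√(LC) = 1/√(0.00347·2.28e-06) = 1.124e+04 rad/s.
Step 2 — f₀ = ω₀/(2π) = 1789 Hz.
Step 3 — Parallel Q: Q = R/(ω₀L) = 55.3/(1.124e+04·0.00347) = 1.418.
Step 4 — Bandwidth: Δω = ω₀/Q = 7931 rad/s; BW = Δω/(2π) = 1262 Hz.

(a) f₀ = 1789 Hz  (b) Q = 1.418  (c) BW = 1262 Hz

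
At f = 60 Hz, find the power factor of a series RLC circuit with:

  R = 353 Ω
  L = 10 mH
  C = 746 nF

Step 1 — Angular frequency: ω = 2π·f = 2π·60 = 377 rad/s.
Step 2 — Component impedances:
  R: Z = R = 353 Ω
  L: Z = jωL = j·377·0.01 = 0 + j3.77 Ω
  C: Z = 1/(jωC) = -j/(ω·C) = 0 - j3556 Ω
Step 3 — Series combination: Z_total = R + L + C = 353 - j3552 Ω = 3569∠-84.3° Ω.
Step 4 — Power factor: PF = cos(φ) = Re(Z)/|Z| = 353/3569.5 = 0.09889.
Step 5 — Type: Im(Z) = -3552 ⇒ leading (phase φ = -84.3°).

PF = 0.09889 (leading, φ = -84.3°)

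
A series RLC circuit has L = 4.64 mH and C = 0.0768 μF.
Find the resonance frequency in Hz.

Step 1 — Resonance condition Im(Z)=0 gives ω₀ = 1/√(LC).
Step 2 — ω₀ = 1/√(0.00464·7.68e-08) = 5.297e+04 rad/s.
Step 3 — f₀ = ω₀/(2π) = 8431 Hz.

f₀ = 8431 Hz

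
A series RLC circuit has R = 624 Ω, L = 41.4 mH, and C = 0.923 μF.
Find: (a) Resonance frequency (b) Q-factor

Step 1 — Resonance condition Im(Z)=0 gives ω₀ = 1/√(LC).
Step 2 — ω₀ = 1/√(0.0414·9.23e-07) = 5116 rad/s.
Step 3 — f₀ = ω₀/(2π) = 814.2 Hz.
Step 4 — Series Q: Q = ω₀L/R = 5116·0.0414/624 = 0.3394.

(a) f₀ = 814.2 Hz  (b) Q = 0.3394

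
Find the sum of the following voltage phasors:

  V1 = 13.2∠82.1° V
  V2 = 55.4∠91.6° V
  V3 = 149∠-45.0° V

Step 1 — Convert each phasor to rectangular form:
  V1 = 13.2·(cos(82.1°) + j·sin(82.1°)) = 1.814 + j13.07 V
  V2 = 55.4·(cos(91.6°) + j·sin(91.6°)) = -1.547 + j55.38 V
  V3 = 149·(cos(-45.0°) + j·sin(-45.0°)) = 105.4 - j105.4 V
Step 2 — Sum components: V_total = 105.6 - j36.91 V.
Step 3 — Convert to polar: |V_total| = 111.9 V, ∠V_total = -19.3°.

V_total = 111.9∠-19.3° V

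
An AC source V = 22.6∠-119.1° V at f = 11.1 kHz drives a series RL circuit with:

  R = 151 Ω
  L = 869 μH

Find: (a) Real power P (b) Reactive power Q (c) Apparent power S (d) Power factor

Step 1 — Angular frequency: ω = 2π·f = 2π·1.11e+04 = 6.974e+04 rad/s.
Step 2 — Component impedances:
  R: Z = R = 151 Ω
  L: Z = jωL = j·6.974e+04·0.000869 = 0 + j60.61 Ω
Step 3 — Series combination: Z_total = R + L = 151 + j60.61 Ω = 162.7∠21.9° Ω.
Step 4 — Source phasor: V = 22.6∠-119.1° V = -10.99 - j19.75 V.
Step 5 — Current: I = V / Z = -0.1079 - j0.08747 A = 0.1389∠-141.0° A.
Step 6 — Complex power: S = V·I* = 2.913 + j1.169 VA.
Step 7 — Real power: P = Re(S) = 2.913 W.
Step 8 — Reactive power: Q = Im(S) = 1.169 VAR.
Step 9 — Apparent power: |S| = 3.139 VA.
Step 10 — Power factor: PF = P/|S| = 0.928 (lagging).

(a) P = 2.913 W  (b) Q = 1.169 VAR  (c) S = 3.139 VA  (d) PF = 0.928 (lagging)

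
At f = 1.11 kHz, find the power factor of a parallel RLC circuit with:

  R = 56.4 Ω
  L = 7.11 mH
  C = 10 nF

Step 1 — Angular frequency: ω = 2π·f = 2π·1110 = 6974 rad/s.
Step 2 — Component impedances:
  R: Z = R = 56.4 Ω
  L: Z = jωL = j·6974·0.00711 = 0 + j49.59 Ω
  C: Z = 1/(jωC) = -j/(ω·C) = 0 - j1.434e+04 Ω
Step 3 — Parallel combination: 1/Z_total = 1/R + 1/L + 1/C; Z_total = 24.69 + j27.98 Ω = 37.31∠48.6° Ω.
Step 4 — Power factor: PF = cos(φ) = Re(Z)/|Z| = 24.686/37.313 = 0.6616.
Step 5 — Type: Im(Z) = 27.98 ⇒ lagging (phase φ = 48.6°).

PF = 0.6616 (lagging, φ = 48.6°)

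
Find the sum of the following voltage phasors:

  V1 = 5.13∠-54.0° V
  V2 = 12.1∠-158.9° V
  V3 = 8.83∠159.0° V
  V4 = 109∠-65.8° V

Step 1 — Convert each phasor to rectangular form:
  V1 = 5.13·(cos(-54.0°) + j·sin(-54.0°)) = 3.015 - j4.15 V
  V2 = 12.1·(cos(-158.9°) + j·sin(-158.9°)) = -11.29 - j4.356 V
  V3 = 8.83·(cos(159.0°) + j·sin(159.0°)) = -8.244 + j3.164 V
  V4 = 109·(cos(-65.8°) + j·sin(-65.8°)) = 44.68 - j99.42 V
Step 2 — Sum components: V_total = 28.16 - j104.8 V.
Step 3 — Convert to polar: |V_total| = 108.5 V, ∠V_total = -75.0°.

V_total = 108.5∠-75.0° V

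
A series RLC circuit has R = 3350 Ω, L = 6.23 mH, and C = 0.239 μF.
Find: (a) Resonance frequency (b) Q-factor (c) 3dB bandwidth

Step 1 — Resonance condition Im(Z)=0 gives ω₀ = 1/√(LC).
Step 2 — ω₀ = 1/√(0.00623·2.39e-07) = 2.592e+04 rad/s.
Step 3 — f₀ = ω₀/(2π) = 4125 Hz.
Step 4 — Series Q: Q = ω₀L/R = 2.592e+04·0.00623/3350 = 0.04819.
Step 5 — 3dB bandwidth: Δω = ω₀/Q = 5.377e+05 rad/s; BW = Δω/(2π) = 8.558e+04 Hz.

(a) f₀ = 4125 Hz  (b) Q = 0.04819  (c) BW = 8.558e+04 Hz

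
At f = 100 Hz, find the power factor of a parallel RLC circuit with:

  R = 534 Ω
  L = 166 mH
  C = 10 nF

Step 1 — Angular frequency: ω = 2π·f = 2π·100 = 628.3 rad/s.
Step 2 — Component impedances:
  R: Z = R = 534 Ω
  L: Z = jωL = j·628.3·0.166 = 0 + j104.3 Ω
  C: Z = 1/(jωC) = -j/(ω·C) = 0 - j1.592e+05 Ω
Step 3 — Parallel combination: 1/Z_total = 1/R + 1/L + 1/C; Z_total = 19.65 + j100.5 Ω = 102.4∠78.9° Ω.
Step 4 — Power factor: PF = cos(φ) = Re(Z)/|Z| = 19.648/102.43 = 0.1918.
Step 5 — Type: Im(Z) = 100.5 ⇒ lagging (phase φ = 78.9°).

PF = 0.1918 (lagging, φ = 78.9°)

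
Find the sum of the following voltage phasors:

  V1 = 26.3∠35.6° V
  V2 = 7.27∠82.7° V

Step 1 — Convert each phasor to rectangular form:
  V1 = 26.3·(cos(35.6°) + j·sin(35.6°)) = 21.38 + j15.31 V
  V2 = 7.27·(cos(82.7°) + j·sin(82.7°)) = 0.9238 + j7.211 V
Step 2 — Sum components: V_total = 22.31 + j22.52 V.
Step 3 — Convert to polar: |V_total| = 31.7 V, ∠V_total = 45.3°.

V_total = 31.7∠45.3° V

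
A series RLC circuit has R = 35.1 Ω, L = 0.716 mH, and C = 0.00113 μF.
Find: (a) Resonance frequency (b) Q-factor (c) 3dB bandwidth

Step 1 — Resonance condition Im(Z)=0 gives ω₀ = 1/√(LC).
Step 2 — ω₀ = 1/√(0.000716·1.13e-09) = 1.112e+06 rad/s.
Step 3 — f₀ = ω₀/(2π) = 1.769e+05 Hz.
Step 4 — Series Q: Q = ω₀L/R = 1.112e+06·0.000716/35.1 = 22.68.
Step 5 — 3dB bandwidth: Δω = ω₀/Q = 4.902e+04 rad/s; BW = Δω/(2π) = 7802 Hz.

(a) f₀ = 1.769e+05 Hz  (b) Q = 22.68  (c) BW = 7802 Hz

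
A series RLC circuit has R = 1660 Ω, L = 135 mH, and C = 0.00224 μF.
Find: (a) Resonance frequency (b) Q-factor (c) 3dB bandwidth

Step 1 — Resonance condition Im(Z)=0 gives ω₀ = 1/√(LC).
Step 2 — ω₀ = 1/√(0.135·2.24e-09) = 5.751e+04 rad/s.
Step 3 — f₀ = ω₀/(2π) = 9152 Hz.
Step 4 — Series Q: Q = ω₀L/R = 5.751e+04·0.135/1660 = 4.677.
Step 5 — 3dB bandwidth: Δω = ω₀/Q = 1.23e+04 rad/s; BW = Δω/(2π) = 1957 Hz.

(a) f₀ = 9152 Hz  (b) Q = 4.677  (c) BW = 1957 Hz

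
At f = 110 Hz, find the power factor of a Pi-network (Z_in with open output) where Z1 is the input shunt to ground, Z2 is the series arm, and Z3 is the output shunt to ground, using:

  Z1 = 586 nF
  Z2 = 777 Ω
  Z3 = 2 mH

Step 1 — Angular frequency: ω = 2π·f = 2π·110 = 691.2 rad/s.
Step 2 — Component impedances:
  Z1: Z = 1/(jωC) = -j/(ω·C) = 0 - j2469 Ω
  Z2: Z = R = 777 Ω
  Z3: Z = jωL = j·691.2·0.002 = 0 + j1.382 Ω
Step 3 — With open output, the series arm Z2 and the output shunt Z3 appear in series to ground: Z2 + Z3 = 777 + j1.382 Ω.
Step 4 — Parallel with input shunt Z1: Z_in = Z1 || (Z2 + Z3) = 707.7 - j221.5 Ω = 741.5∠-17.4° Ω.
Step 5 — Power factor: PF = cos(φ) = Re(Z)/|Z| = 707.7/741.5 = 0.9544.
Step 6 — Type: Im(Z) = -221.5 ⇒ leading (phase φ = -17.4°).

PF = 0.9544 (leading, φ = -17.4°)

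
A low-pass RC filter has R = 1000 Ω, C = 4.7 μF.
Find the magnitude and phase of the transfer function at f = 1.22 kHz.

Step 1 — Angular frequency: ω = 2π·1220 = 7665 rad/s.
Step 2 — Transfer function: H(jω) = 1/(1 + jωRC).
Step 3 — Denominator: 1 + jωRC = 1 + j·7665·1000·4.7e-06 = 1 + j36.03.
Step 4 — H = 0.0007698 - j0.02773.
Step 5 — Magnitude: |H| = 0.02775 (-31.1 dB); phase: φ = -88.4°.

|H| = 0.02775 (-31.1 dB), φ = -88.4°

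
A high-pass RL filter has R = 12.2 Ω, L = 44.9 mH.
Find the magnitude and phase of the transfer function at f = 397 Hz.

Step 1 — Angular frequency: ω = 2π·397 = 2494 rad/s.
Step 2 — Transfer function: H(jω) = jωL/(R + jωL).
Step 3 — Numerator jωL = j·112; denominator R + jωL = 12.2 + j112.
Step 4 — H = 0.9883 + j0.1077.
Step 5 — Magnitude: |H| = 0.9941 (-0.1 dB); phase: φ = 6.2°.

|H| = 0.9941 (-0.1 dB), φ = 6.2°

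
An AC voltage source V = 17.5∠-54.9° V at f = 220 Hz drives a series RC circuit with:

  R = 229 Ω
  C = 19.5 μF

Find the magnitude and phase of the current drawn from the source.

Step 1 — Angular frequency: ω = 2π·f = 2π·220 = 1382 rad/s.
Step 2 — Component impedances:
  R: Z = R = 229 Ω
  C: Z = 1/(jωC) = -j/(ω·C) = 0 - j37.1 Ω
Step 3 — Series combination: Z_total = R + C = 229 - j37.1 Ω = 232∠-9.2° Ω.
Step 4 — Source phasor: V = 17.5∠-54.9° V = 10.06 - j14.32 V.
Step 5 — Ohm's law: I = V / Z_total = (10.06 - j14.32) / (229 - j37.1) = 0.05269 - j0.05399 A.
Step 6 — Convert to polar: |I| = 0.07544 A, ∠I = -45.7°.

I = 0.07544∠-45.7° A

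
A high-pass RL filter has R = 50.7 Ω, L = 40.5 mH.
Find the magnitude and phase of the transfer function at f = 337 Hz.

Step 1 — Angular frequency: ω = 2π·337 = 2117 rad/s.
Step 2 — Transfer function: H(jω) = jωL/(R + jωL).
Step 3 — Numerator jωL = j·85.76; denominator R + jωL = 50.7 + j85.76.
Step 4 — H = 0.741 + j0.4381.
Step 5 — Magnitude: |H| = 0.8608 (-1.3 dB); phase: φ = 30.6°.

|H| = 0.8608 (-1.3 dB), φ = 30.6°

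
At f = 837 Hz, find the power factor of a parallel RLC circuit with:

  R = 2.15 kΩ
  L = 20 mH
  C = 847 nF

Step 1 — Angular frequency: ω = 2π·f = 2π·837 = 5259 rad/s.
Step 2 — Component impedances:
  R: Z = R = 2150 Ω
  L: Z = jωL = j·5259·0.02 = 0 + j105.2 Ω
  C: Z = 1/(jωC) = -j/(ω·C) = 0 - j224.5 Ω
Step 3 — Parallel combination: 1/Z_total = 1/R + 1/L + 1/C; Z_total = 18.06 + j196.2 Ω = 197.1∠84.7° Ω.
Step 4 — Power factor: PF = cos(φ) = Re(Z)/|Z| = 18.063/197.07 = 0.09166.
Step 5 — Type: Im(Z) = 196.2 ⇒ lagging (phase φ = 84.7°).

PF = 0.09166 (lagging, φ = 84.7°)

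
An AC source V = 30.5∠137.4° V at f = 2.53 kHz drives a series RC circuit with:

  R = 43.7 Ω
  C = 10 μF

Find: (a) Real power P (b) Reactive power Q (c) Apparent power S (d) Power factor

Step 1 — Angular frequency: ω = 2π·f = 2π·2530 = 1.59e+04 rad/s.
Step 2 — Component impedances:
  R: Z = R = 43.7 Ω
  C: Z = 1/(jωC) = -j/(ω·C) = 0 - j6.291 Ω
Step 3 — Series combination: Z_total = R + C = 43.7 - j6.291 Ω = 44.15∠-8.2° Ω.
Step 4 — Source phasor: V = 30.5∠137.4° V = -22.45 + j20.64 V.
Step 5 — Current: I = V / Z = -0.5699 + j0.3904 A = 0.6908∠145.6° A.
Step 6 — Complex power: S = V·I* = 20.86 - j3.002 VA.
Step 7 — Real power: P = Re(S) = 20.86 W.
Step 8 — Reactive power: Q = Im(S) = -3.002 VAR.
Step 9 — Apparent power: |S| = 21.07 VA.
Step 10 — Power factor: PF = P/|S| = 0.9898 (leading).

(a) P = 20.86 W  (b) Q = -3.002 VAR  (c) S = 21.07 VA  (d) PF = 0.9898 (leading)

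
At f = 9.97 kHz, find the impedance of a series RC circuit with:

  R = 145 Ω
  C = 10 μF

Step 1 — Angular frequency: ω = 2π·f = 2π·9970 = 6.264e+04 rad/s.
Step 2 — Component impedances:
  R: Z = R = 145 Ω
  C: Z = 1/(jωC) = -j/(ω·C) = 0 - j1.596 Ω
Step 3 — Series combination: Z_total = R + C = 145 - j1.596 Ω = 145∠-0.6° Ω.

Z = 145 - j1.596 Ω = 145∠-0.6° Ω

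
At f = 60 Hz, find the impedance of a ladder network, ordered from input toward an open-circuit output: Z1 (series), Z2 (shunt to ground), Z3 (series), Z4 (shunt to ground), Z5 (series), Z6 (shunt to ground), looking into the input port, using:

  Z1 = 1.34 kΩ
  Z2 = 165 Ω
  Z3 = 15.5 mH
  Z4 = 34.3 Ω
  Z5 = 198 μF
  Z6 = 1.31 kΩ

Step 1 — Angular frequency: ω = 2π·f = 2π·60 = 377 rad/s.
Step 2 — Component impedances:
  Z1: Z = R = 1340 Ω
  Z2: Z = R = 165 Ω
  Z3: Z = jωL = j·377·0.0155 = 0 + j5.843 Ω
  Z4: Z = R = 34.3 Ω
  Z5: Z = 1/(jωC) = -j/(ω·C) = 0 - j13.4 Ω
  Z6: Z = R = 1310 Ω
Step 3 — Ladder network (open output): work backward from the far end, alternating series and parallel combinations. Z_in = 1368 + j4.031 Ω = 1368∠0.2° Ω.

Z = 1368 + j4.031 Ω = 1368∠0.2° Ω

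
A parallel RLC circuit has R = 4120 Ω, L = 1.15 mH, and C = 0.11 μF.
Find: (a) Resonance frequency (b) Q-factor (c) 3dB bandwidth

Step 1 — Resonance: ω₀ = 1/√(LC) = 1/√(0.00115·1.1e-07) = 8.891e+04 rad/s.
Step 2 — f₀ = ω₀/(2π) = 1.415e+04 Hz.
Step 3 — Parallel Q: Q = R/(ω₀L) = 4120/(8.891e+04·0.00115) = 40.29.
Step 4 — Bandwidth: Δω = ω₀/Q = 2207 rad/s; BW = Δω/(2π) = 351.2 Hz.

(a) f₀ = 1.415e+04 Hz  (b) Q = 40.29  (c) BW = 351.2 Hz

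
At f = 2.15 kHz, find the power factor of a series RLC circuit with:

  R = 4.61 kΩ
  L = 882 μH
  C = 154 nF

Step 1 — Angular frequency: ω = 2π·f = 2π·2150 = 1.351e+04 rad/s.
Step 2 — Component impedances:
  R: Z = R = 4610 Ω
  L: Z = jωL = j·1.351e+04·0.000882 = 0 + j11.91 Ω
  C: Z = 1/(jωC) = -j/(ω·C) = 0 - j480.7 Ω
Step 3 — Series combination: Z_total = R + L + C = 4610 - j468.8 Ω = 4634∠-5.8° Ω.
Step 4 — Power factor: PF = cos(φ) = Re(Z)/|Z| = 4610/4633.8 = 0.9949.
Step 5 — Type: Im(Z) = -468.8 ⇒ leading (phase φ = -5.8°).

PF = 0.9949 (leading, φ = -5.8°)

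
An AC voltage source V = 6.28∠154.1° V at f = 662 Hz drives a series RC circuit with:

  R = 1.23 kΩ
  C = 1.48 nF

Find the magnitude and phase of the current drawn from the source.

Step 1 — Angular frequency: ω = 2π·f = 2π·662 = 4159 rad/s.
Step 2 — Component impedances:
  R: Z = R = 1230 Ω
  C: Z = 1/(jωC) = -j/(ω·C) = 0 - j1.624e+05 Ω
Step 3 — Series combination: Z_total = R + C = 1230 - j1.624e+05 Ω = 1.624e+05∠-89.6° Ω.
Step 4 — Source phasor: V = 6.28∠154.1° V = -5.649 + j2.743 V.
Step 5 — Ohm's law: I = V / Z_total = (-5.649 + j2.743) / (1230 - j1.624e+05) = -1.715e-05 - j3.465e-05 A.
Step 6 — Convert to polar: |I| = 3.866e-05 A, ∠I = -116.3°.

I = 3.866e-05∠-116.3° A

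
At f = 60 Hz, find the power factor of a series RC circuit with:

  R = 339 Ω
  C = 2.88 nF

Step 1 — Angular frequency: ω = 2π·f = 2π·60 = 377 rad/s.
Step 2 — Component impedances:
  R: Z = R = 339 Ω
  C: Z = 1/(jωC) = -j/(ω·C) = 0 - j9.21e+05 Ω
Step 3 — Series combination: Z_total = R + C = 339 - j9.21e+05 Ω = 9.21e+05∠-90.0° Ω.
Step 4 — Power factor: PF = cos(φ) = Re(Z)/|Z| = 339/9.21e+05 = 0.0003681.
Step 5 — Type: Im(Z) = -9.21e+05 ⇒ leading (phase φ = -90.0°).

PF = 0.0003681 (leading, φ = -90.0°)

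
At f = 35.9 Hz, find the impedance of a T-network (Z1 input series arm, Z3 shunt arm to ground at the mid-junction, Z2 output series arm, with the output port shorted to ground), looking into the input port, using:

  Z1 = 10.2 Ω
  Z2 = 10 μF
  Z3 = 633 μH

Step 1 — Angular frequency: ω = 2π·f = 2π·35.9 = 225.6 rad/s.
Step 2 — Component impedances:
  Z1: Z = R = 10.2 Ω
  Z2: Z = 1/(jωC) = -j/(ω·C) = 0 - j443.3 Ω
  Z3: Z = jωL = j·225.6·0.000633 = 0 + j0.1428 Ω
Step 3 — With the output port shorted to ground, the output series arm Z2 runs from the junction to ground; the shunt arm Z3 also runs from the junction to ground. They appear in parallel: Z3 || Z2 = 0 + j0.1428 Ω.
Step 4 — Series with input arm Z1: Z_in = Z1 + (Z3 || Z2) = 10.2 + j0.1428 Ω = 10.2∠0.8° Ω.

Z = 10.2 + j0.1428 Ω = 10.2∠0.8° Ω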